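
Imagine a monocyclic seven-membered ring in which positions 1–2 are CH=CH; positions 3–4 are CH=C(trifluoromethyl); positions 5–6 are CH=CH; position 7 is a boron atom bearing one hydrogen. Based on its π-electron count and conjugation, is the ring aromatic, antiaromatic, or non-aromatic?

Aromatic

Check conjugation: every atom in a ring double bond is sp² and brings one electron to the p orbital; the boron has an empty p orbital — every position has a p orbital, so the cyclic π system is continuous.
Adding the contributions, 3 × 2 = 6 from the double-bond units + 0 from the BH atom = 6.
Since 6 = 4·1 + 2, the ring meets the 4n+2 criterion.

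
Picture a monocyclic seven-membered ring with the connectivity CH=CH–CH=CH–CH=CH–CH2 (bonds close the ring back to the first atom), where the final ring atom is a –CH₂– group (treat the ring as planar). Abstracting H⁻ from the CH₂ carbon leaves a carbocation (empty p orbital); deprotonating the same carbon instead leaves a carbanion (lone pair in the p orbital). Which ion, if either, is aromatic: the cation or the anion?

The cation

In both ions every ring atom is sp² and contributes a p orbital, so both rings are fully conjugated.
Cation: 3 × 2 + 0 = 6 π electrons → 4(1)+2, aromatic.
Anion: 3 × 2 + 2 = 8 π electrons → 4(2), antiaromatic.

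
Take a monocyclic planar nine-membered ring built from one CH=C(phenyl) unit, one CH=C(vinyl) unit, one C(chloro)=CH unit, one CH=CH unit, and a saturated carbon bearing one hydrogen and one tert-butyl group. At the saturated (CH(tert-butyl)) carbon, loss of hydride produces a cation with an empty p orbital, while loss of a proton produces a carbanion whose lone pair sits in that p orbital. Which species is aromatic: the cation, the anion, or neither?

In both ions every ring atom is sp² and contributes a p orbital, so both rings are fully conjugated.
Cation: 4 × 2 + 0 = 8 π electrons → 4(2), antiaromatic.
Anion: 4 × 2 + 2 = 10 π electrons → 4(2)+2, aromatic.

The anion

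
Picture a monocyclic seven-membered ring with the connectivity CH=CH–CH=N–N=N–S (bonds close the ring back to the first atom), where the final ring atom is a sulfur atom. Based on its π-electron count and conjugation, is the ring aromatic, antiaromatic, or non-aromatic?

Check conjugation: each doubly-bonded ring atom is sp² with one p-orbital electron; each =N– nitrogen is pyridine-type (lone pair in the sp² plane, one electron in the p orbital); the sulfur donates one lone pair from its p orbital — every position has a p orbital, so the cyclic π system is continuous.
Adding the contributions, 3 × 2 = 6 from the double-bond units + 2 from the S atom = 8.
With 8 = 4·2 π electrons, Hückel's rule classifies the planar ring as antiaromatic.

Antiaromatic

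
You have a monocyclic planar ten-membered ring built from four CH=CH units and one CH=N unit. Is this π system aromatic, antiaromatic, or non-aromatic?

Aromatic

All ring atoms are sp² and supply a p orbital to the ring (each doubly-bonded ring atom is sp² with one p-orbital electron; the doubly-bonded nitrogens are pyridine-type — their lone pairs lie in the ring plane, leaving one electron in the p orbital); the conjugation is uninterrupted.
Tallying contributions gives 5 × 2 = 10 from the 5 double-bond units.
With 10 π electrons (n = 2), the Hückel 4n+2 condition holds.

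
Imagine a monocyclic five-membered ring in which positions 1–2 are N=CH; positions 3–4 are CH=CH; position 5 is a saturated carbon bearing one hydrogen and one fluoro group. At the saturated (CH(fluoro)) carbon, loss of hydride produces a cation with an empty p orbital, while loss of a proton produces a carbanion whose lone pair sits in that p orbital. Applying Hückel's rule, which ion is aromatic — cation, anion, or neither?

The anion

Once that carbon is sp², every ring atom has a p orbital and both ions are fully conjugated.
Cation: 2 × 2 + 0 = 4 π electrons → 4(1), antiaromatic.
Anion: 2 × 2 + 2 = 6 π electrons → 4(1)+2, aromatic.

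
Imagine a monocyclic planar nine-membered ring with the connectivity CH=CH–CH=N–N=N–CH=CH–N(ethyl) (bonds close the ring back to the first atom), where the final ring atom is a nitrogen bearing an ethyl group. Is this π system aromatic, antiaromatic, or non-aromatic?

Every ring atom contributes a p orbital perpendicular to the ring (the double-bond atoms are sp², each contributing one p electron; each =N– nitrogen is pyridine-type (lone pair in the sp² plane, one electron in the p orbital); the pyrrole-type nitrogen donates its lone pair from the p orbital), so the π system is cyclic and fully conjugated.
π-electron count: 4 × 2 = 8 from the double-bond units + 2 from the N(ethyl) atom = 10.
That gives a 4n+2 count (10, n = 2).

Aromatic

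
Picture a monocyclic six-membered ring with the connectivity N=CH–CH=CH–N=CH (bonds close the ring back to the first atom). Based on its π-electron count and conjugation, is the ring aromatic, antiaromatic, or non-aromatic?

All ring atoms are sp² and supply a p orbital to the ring (every atom in a ring double bond is sp² and brings one electron to the p orbital; each sp² =N– keeps its lone pair in-plane and puts one electron into the π system); the conjugation is uninterrupted.
Adding the contributions, 3 × 2 = 6 from the 3 double-bond units.
6 = 4(1) + 2, which satisfies Hückel's 4n+2 rule.

Aromatic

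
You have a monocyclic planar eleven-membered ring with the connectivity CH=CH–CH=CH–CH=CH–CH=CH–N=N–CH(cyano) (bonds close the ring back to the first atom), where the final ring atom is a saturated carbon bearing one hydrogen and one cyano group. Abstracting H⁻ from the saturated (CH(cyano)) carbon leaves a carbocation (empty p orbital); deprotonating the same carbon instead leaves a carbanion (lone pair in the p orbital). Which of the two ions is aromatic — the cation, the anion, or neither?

Both ions have a continuous loop of p orbitals — each ring atom is sp².
Cation: 5 × 2 + 0 = 10 π electrons → 4(2)+2, aromatic.
Anion: 5 × 2 + 2 = 12 π electrons → 4(3), antiaromatic.

The cation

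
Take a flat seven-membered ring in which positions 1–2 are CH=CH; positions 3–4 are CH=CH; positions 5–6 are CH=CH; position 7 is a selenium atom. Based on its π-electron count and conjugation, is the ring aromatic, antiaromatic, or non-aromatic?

The p orbitals form a continuous loop: every atom in a ring double bond is sp² and brings one electron to the p orbital; the selenium donates one lone pair from its p orbital. The ring is fully conjugated.
Tallying contributions gives 3 × 2 = 6 from the double-bond units + 2 from the Se atom = 8.
A 4n π count (8, n = 2) in a planar conjugated ring means antiaromatic.

Antiaromatic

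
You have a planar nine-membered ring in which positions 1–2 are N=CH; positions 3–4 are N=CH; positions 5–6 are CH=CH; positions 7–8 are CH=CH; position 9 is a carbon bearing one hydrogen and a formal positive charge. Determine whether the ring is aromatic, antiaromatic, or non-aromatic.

Every ring atom contributes a p orbital perpendicular to the ring (the double-bond atoms are sp², each contributing one p electron; each sp² =N– keeps its lone pair in-plane and puts one electron into the π system; the carbocation has an empty p orbital), so the π system is cyclic and fully conjugated.
Tallying contributions gives 4 × 2 = 8 from the double-bond units + 0 from the CH(+) atom = 8.
8 = 4(2); a planar, fully conjugated 4n system is antiaromatic.

Antiaromatic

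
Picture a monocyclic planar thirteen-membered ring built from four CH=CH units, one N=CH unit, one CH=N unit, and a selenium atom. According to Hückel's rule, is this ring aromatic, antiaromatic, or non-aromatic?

Check conjugation: every atom in a ring double bond is sp² and brings one electron to the p orbital; each =N– nitrogen is pyridine-type (lone pair in the sp² plane, one electron in the p orbital); the selenium donates one lone pair from its p orbital — every position has a p orbital, so the cyclic π system is continuous.
Tallying contributions gives 6 × 2 = 12 from the double-bond units + 2 from the Se atom = 14.
That gives a 4n+2 count (14, n = 3).

Aromatic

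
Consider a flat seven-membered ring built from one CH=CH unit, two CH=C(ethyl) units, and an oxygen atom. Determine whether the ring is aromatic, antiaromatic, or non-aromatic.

All ring atoms are sp² and supply a p orbital to the ring (every atom in a ring double bond is sp² and brings one electron to the p orbital; the oxygen donates one lone pair from its p orbital); the conjugation is uninterrupted.
Tallying contributions gives 3 × 2 = 6 from the double-bond units + 2 from the O atom = 8.
A 4n π count (8, n = 2) in a planar conjugated ring means antiaromatic.

Antiaromatic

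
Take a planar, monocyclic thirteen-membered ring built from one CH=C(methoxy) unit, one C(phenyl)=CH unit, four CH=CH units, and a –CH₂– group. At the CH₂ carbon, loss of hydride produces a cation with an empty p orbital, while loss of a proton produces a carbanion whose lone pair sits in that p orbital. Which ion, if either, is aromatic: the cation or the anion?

Once that carbon is sp², every ring atom has a p orbital and both ions are fully conjugated.
Cation: 6 × 2 + 0 = 12 π electrons → 4(3), antiaromatic.
Anion: 6 × 2 + 2 = 14 π electrons → 4(3)+2, aromatic.

The anion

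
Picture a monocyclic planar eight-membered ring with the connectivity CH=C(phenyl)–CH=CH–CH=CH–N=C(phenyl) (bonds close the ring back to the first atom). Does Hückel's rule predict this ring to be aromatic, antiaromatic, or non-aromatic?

Antiaromatic

Every ring atom contributes a p orbital perpendicular to the ring (each doubly-bonded ring atom is sp² with one p-orbital electron; the doubly-bonded nitrogens are pyridine-type — their lone pairs lie in the ring plane, leaving one electron in the p orbital), so the π system is cyclic and fully conjugated.
Adding the contributions, 4 × 2 = 8 from the 4 double-bond units.
8 = 4(2); a planar, fully conjugated 4n system is antiaromatic.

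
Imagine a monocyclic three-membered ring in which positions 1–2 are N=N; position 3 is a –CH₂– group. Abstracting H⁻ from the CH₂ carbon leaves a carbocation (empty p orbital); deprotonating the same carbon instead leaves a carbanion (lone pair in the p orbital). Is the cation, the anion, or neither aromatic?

The cation

In both ions every ring atom is sp² and contributes a p orbital, so both rings are fully conjugated.
Cation: 1 × 2 + 0 = 2 π electrons → 4(0)+2, aromatic.
Anion: 1 × 2 + 2 = 4 π electrons → 4(1), antiaromatic.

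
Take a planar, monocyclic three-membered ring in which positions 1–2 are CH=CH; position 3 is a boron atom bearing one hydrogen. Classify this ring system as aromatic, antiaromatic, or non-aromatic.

Aromatic

Check conjugation: each doubly-bonded ring atom is sp² with one p-orbital electron; the boron has an empty p orbital — every position has a p orbital, so the cyclic π system is continuous.
Tallying contributions gives 1 × 2 = 2 from the double-bond unit + 0 from the BH atom = 2.
Since 2 = 4·0 + 2, the ring meets the 4n+2 criterion.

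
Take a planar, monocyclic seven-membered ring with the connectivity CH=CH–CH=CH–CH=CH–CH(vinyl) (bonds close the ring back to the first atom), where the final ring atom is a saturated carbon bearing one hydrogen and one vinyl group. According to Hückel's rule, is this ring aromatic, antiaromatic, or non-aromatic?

Non-aromatic

The CH(vinyl) carbon is saturated: that saturated carbon is sp³ and has no p orbital in the ring π system. Conjugation is not continuous around the ring.
Without a continuous loop of overlapping p orbitals the Hückel electron count never comes into play.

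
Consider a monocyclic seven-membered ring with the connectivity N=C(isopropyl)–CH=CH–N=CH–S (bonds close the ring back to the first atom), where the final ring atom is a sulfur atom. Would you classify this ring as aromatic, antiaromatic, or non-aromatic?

Antiaromatic

All ring atoms are sp² and supply a p orbital to the ring (every atom in a ring double bond is sp² and brings one electron to the p orbital; each =N– nitrogen is pyridine-type (lone pair in the sp² plane, one electron in the p orbital); the sulfur donates one lone pair from its p orbital); the conjugation is uninterrupted.
Tallying contributions gives 3 × 2 = 6 from the double-bond units + 2 from the S atom = 8.
8 = 4(2); a planar, fully conjugated 4n system is antiaromatic.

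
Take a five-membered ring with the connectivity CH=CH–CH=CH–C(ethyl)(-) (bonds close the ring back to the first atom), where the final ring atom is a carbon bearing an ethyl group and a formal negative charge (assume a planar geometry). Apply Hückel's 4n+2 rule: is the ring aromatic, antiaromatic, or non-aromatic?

All ring atoms are sp² and supply a p orbital to the ring (every atom in a ring double bond is sp² and brings one electron to the p orbital; the carbanion's lone pair occupies the p orbital); the conjugation is uninterrupted.
π-electron count: 2 × 2 = 4 from the double-bond units + 2 from the C(ethyl)(-) atom = 6.
That gives a 4n+2 count (6, n = 1).

Aromatic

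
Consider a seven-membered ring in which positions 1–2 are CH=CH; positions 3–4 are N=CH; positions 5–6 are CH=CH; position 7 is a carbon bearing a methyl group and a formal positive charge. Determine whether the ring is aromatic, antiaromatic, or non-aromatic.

The p orbitals form a continuous loop: each doubly-bonded ring atom is sp² with one p-orbital electron; the doubly-bonded nitrogens are pyridine-type — their lone pairs lie in the ring plane, leaving one electron in the p orbital; the carbocation has an empty p orbital. The ring is fully conjugated.
Counting π electrons: 3 × 2 = 6 from the double-bond units + 0 from the C(methyl)(+) atom = 6.
That gives a 4n+2 count (6, n = 1).

Aromatic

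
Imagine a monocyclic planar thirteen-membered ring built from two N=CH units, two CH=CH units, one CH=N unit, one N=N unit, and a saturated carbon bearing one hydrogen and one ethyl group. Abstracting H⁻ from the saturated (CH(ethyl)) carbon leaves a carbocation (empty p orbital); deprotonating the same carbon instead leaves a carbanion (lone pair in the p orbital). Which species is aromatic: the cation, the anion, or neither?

The anion

In both ions every ring atom is sp² and contributes a p orbital, so both rings are fully conjugated.
Cation: 6 × 2 + 0 = 12 π electrons → 4(3), antiaromatic.
Anion: 6 × 2 + 2 = 14 π electrons → 4(3)+2, aromatic.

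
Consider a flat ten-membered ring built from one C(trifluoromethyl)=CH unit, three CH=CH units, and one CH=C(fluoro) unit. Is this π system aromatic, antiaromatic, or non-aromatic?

The p orbitals form a continuous loop: the double-bond atoms are sp², each contributing one p electron. The ring is fully conjugated.
Adding the contributions, 5 × 2 = 10 from the 5 double-bond units.
10 = 4(2) + 2, which satisfies Hückel's 4n+2 rule.

Aromatic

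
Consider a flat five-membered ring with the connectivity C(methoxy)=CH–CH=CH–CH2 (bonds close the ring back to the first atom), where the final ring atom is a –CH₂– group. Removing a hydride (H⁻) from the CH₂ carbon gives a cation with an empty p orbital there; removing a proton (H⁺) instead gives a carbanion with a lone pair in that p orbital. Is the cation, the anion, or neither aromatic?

In both ions every ring atom is sp² and contributes a p orbital, so both rings are fully conjugated.
Cation: 2 × 2 + 0 = 4 π electrons → 4(1), antiaromatic.
Anion: 2 × 2 + 2 = 6 π electrons → 4(1)+2, aromatic.

The anion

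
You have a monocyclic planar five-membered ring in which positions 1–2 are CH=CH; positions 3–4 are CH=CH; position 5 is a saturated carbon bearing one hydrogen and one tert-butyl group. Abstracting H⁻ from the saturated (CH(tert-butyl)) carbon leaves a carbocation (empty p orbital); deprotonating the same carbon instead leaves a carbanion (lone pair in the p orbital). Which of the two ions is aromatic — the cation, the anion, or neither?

The anion

Both ions have a continuous loop of p orbitals — each ring atom is sp².
Cation: 2 × 2 + 0 = 4 π electrons → 4(1), antiaromatic.
Anion: 2 × 2 + 2 = 6 π electrons → 4(1)+2, aromatic.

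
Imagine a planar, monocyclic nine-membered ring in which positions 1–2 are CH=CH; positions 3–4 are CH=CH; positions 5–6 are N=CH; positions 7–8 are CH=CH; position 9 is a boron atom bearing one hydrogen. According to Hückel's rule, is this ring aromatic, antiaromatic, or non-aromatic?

The p orbitals form a continuous loop: each doubly-bonded ring atom is sp² with one p-orbital electron; each sp² =N– keeps its lone pair in-plane and puts one electron into the π system; the boron has an empty p orbital. The ring is fully conjugated.
Counting π electrons: 4 × 2 = 8 from the double-bond units + 0 from the BH atom = 8.
With 8 = 4·2 π electrons, Hückel's rule classifies the planar ring as antiaromatic.

Antiaromatic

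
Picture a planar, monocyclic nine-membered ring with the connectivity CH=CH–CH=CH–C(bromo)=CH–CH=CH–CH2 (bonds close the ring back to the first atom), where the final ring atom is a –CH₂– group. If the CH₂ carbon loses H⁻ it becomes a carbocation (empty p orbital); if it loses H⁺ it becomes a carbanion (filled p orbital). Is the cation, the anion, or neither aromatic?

Once that carbon is sp², every ring atom has a p orbital and both ions are fully conjugated.
Cation: 4 × 2 + 0 = 8 π electrons → 4(2), antiaromatic.
Anion: 4 × 2 + 2 = 10 π electrons → 4(2)+2, aromatic.

The anion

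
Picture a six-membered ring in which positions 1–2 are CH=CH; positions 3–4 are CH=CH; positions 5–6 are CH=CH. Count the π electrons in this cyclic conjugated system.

6

All ring atoms are sp² and supply a p orbital to the ring (each doubly-bonded ring atom is sp² with one p-orbital electron); the conjugation is uninterrupted.
Tallying contributions gives 3 × 2 = 6 from the 3 double-bond units.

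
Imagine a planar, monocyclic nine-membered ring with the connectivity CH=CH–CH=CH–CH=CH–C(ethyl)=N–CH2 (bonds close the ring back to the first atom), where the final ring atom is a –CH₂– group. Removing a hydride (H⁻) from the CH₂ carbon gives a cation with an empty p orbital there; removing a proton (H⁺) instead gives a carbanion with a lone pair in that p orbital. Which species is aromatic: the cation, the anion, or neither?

In either ion the ring is fully conjugated: every atom, including the new sp² carbon, supplies a p orbital.
Cation: 4 × 2 + 0 = 8 π electrons → 4(2), antiaromatic.
Anion: 4 × 2 + 2 = 10 π electrons → 4(2)+2, aromatic.

The anion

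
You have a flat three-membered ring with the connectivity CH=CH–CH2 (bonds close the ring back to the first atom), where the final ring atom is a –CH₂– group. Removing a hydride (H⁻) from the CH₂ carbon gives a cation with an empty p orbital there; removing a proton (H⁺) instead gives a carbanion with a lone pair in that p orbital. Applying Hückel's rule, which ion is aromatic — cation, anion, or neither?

The cation

Once that carbon is sp², every ring atom has a p orbital and both ions are fully conjugated.
Cation: 1 × 2 + 0 = 2 π electrons → 4(0)+2, aromatic.
Anion: 1 × 2 + 2 = 4 π electrons → 4(1), antiaromatic.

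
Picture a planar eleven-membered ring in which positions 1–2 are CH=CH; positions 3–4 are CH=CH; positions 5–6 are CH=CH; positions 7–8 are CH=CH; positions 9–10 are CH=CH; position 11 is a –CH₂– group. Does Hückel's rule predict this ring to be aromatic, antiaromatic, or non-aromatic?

Non-aromatic

Because the tetrahedral CH₂ carbon is sp³ and has no p orbital in the ring π system at the CH2 position, the π system cannot extend all the way around the ring.
Without a continuous loop of overlapping p orbitals the Hückel electron count never comes into play.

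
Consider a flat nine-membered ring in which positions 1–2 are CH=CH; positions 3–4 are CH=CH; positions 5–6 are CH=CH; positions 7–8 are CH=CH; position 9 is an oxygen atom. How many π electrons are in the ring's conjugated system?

Check conjugation: every atom in a ring double bond is sp² and brings one electron to the p orbital; the oxygen donates one lone pair from its p orbital — every position has a p orbital, so the cyclic π system is continuous.
Counting π electrons: 4 × 2 = 8 from the double-bond units + 2 from the O atom = 10.

10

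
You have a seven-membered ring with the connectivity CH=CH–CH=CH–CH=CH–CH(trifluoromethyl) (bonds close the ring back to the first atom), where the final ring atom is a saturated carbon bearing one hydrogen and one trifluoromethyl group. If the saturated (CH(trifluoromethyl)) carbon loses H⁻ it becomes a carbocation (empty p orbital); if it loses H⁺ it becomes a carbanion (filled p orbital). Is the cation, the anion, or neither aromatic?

In either ion the ring is fully conjugated: every atom, including the new sp² carbon, supplies a p orbital.
Cation: 3 × 2 + 0 = 6 π electrons → 4(1)+2, aromatic.
Anion: 3 × 2 + 2 = 8 π electrons → 4(2), antiaromatic.

The cation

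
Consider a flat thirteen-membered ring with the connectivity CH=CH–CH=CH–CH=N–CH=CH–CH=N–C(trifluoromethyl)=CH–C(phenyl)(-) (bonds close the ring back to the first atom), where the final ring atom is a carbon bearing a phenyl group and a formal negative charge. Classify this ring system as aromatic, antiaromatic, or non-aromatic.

Aromatic

The p orbitals form a continuous loop: the double-bond atoms are sp², each contributing one p electron; the doubly-bonded nitrogens are pyridine-type — their lone pairs lie in the ring plane, leaving one electron in the p orbital; the carbanion's lone pair occupies the p orbital. The ring is fully conjugated.
Tallying contributions gives 6 × 2 = 12 from the double-bond units + 2 from the C(phenyl)(-) atom = 14.
Since 14 = 4·3 + 2, the ring meets the 4n+2 criterion.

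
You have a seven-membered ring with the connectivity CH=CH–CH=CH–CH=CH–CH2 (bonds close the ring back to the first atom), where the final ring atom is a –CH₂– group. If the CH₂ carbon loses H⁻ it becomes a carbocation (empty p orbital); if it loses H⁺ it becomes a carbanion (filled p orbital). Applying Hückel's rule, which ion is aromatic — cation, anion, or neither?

Once that carbon is sp², every ring atom has a p orbital and both ions are fully conjugated.
Cation: 3 × 2 + 0 = 6 π electrons → 4(1)+2, aromatic.
Anion: 3 × 2 + 2 = 8 π electrons → 4(2), antiaromatic.

The cation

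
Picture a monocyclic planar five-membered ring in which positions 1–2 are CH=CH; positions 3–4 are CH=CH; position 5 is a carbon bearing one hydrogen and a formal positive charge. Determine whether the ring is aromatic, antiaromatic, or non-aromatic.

All ring atoms are sp² and supply a p orbital to the ring (every atom in a ring double bond is sp² and brings one electron to the p orbital; the carbocation has an empty p orbital); the conjugation is uninterrupted.
Adding the contributions, 2 × 2 = 4 from the double-bond units + 0 from the CH(+) atom = 4.
A 4n π count (4, n = 1) in a planar conjugated ring means antiaromatic.
(This ring is the cyclopentadienyl cation.)

Antiaromatic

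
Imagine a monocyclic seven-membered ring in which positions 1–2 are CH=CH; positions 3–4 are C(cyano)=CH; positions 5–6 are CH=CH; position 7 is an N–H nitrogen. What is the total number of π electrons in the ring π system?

Every ring atom contributes a p orbital perpendicular to the ring (every atom in a ring double bond is sp² and brings one electron to the p orbital; the pyrrole-type nitrogen donates its lone pair from the p orbital), so the π system is cyclic and fully conjugated.
Adding the contributions, 3 × 2 = 6 from the double-bond units + 2 from the NH atom = 8.

8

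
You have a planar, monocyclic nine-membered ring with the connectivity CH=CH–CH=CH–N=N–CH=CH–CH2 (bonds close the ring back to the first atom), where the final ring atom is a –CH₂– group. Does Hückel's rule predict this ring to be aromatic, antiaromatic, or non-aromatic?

Non-aromatic

The CH2 position has four σ bonds — the tetrahedral CH₂ carbon is sp³ and has no p orbital in the ring π system — so the cyclic conjugation is interrupted.
A ring that is not fully conjugated cannot be aromatic or antiaromatic regardless of its π-electron count.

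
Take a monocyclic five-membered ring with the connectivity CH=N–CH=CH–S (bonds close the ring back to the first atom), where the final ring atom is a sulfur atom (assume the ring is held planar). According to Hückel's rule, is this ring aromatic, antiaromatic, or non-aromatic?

Check conjugation: every atom in a ring double bond is sp² and brings one electron to the p orbital; each sp² =N– keeps its lone pair in-plane and puts one electron into the π system; the sulfur donates one lone pair from its p orbital — every position has a p orbital, so the cyclic π system is continuous.
Counting π electrons: 2 × 2 = 4 from the double-bond units + 2 from the S atom = 6.
With 6 π electrons (n = 1), the Hückel 4n+2 condition holds.

Aromatic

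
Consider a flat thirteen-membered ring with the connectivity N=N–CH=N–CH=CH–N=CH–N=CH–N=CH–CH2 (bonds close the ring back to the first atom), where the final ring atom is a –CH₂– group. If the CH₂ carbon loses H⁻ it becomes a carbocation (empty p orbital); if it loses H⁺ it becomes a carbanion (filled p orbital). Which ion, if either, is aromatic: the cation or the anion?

The anion

In either ion the ring is fully conjugated: every atom, including the new sp² carbon, supplies a p orbital.
Cation: 6 × 2 + 0 = 12 π electrons → 4(3), antiaromatic.
Anion: 6 × 2 + 2 = 14 π electrons → 4(3)+2, aromatic.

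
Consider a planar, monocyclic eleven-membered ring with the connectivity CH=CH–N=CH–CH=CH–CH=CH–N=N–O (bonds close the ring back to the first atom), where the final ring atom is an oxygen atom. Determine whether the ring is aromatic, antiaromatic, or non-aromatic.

The p orbitals form a continuous loop: every atom in a ring double bond is sp² and brings one electron to the p orbital; the doubly-bonded nitrogens are pyridine-type — their lone pairs lie in the ring plane, leaving one electron in the p orbital; the oxygen donates one lone pair from its p orbital. The ring is fully conjugated.
π-electron count: 5 × 2 = 10 from the double-bond units + 2 from the O atom = 12.
12 = 4(3); a planar, fully conjugated 4n system is antiaromatic.

Antiaromatic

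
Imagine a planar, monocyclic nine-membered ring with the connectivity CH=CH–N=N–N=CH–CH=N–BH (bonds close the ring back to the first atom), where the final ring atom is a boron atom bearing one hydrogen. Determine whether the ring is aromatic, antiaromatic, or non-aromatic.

Every ring atom contributes a p orbital perpendicular to the ring (the double-bond atoms are sp², each contributing one p electron; each sp² =N– keeps its lone pair in-plane and puts one electron into the π system; the boron has an empty p orbital), so the π system is cyclic and fully conjugated.
π-electron count: 4 × 2 = 8 from the double-bond units + 0 from the BH atom = 8.
8 = 4(2); a planar, fully conjugated 4n system is antiaromatic.

Antiaromatic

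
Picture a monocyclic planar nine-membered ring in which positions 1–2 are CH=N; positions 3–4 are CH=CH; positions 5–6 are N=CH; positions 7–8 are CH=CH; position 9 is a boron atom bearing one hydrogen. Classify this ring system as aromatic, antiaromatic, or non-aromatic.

Antiaromatic

Check conjugation: each doubly-bonded ring atom is sp² with one p-orbital electron; each sp² =N– keeps its lone pair in-plane and puts one electron into the π system; the boron has an empty p orbital — every position has a p orbital, so the cyclic π system is continuous.
π-electron count: 4 × 2 = 8 from the double-bond units + 0 from the BH atom = 8.
With 8 = 4·2 π electrons, Hückel's rule classifies the planar ring as antiaromatic.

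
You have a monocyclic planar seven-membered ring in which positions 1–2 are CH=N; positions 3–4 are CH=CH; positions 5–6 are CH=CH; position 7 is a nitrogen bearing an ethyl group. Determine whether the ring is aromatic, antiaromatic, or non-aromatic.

Antiaromatic

Every ring atom contributes a p orbital perpendicular to the ring (each doubly-bonded ring atom is sp² with one p-orbital electron; the doubly-bonded nitrogens are pyridine-type — their lone pairs lie in the ring plane, leaving one electron in the p orbital; the pyrrole-type nitrogen donates its lone pair from the p orbital), so the π system is cyclic and fully conjugated.
Tallying contributions gives 3 × 2 = 6 from the double-bond units + 2 from the N(ethyl) atom = 8.
8 is a 4n count (n = 2), so the planar conjugated ring is antiaromatic.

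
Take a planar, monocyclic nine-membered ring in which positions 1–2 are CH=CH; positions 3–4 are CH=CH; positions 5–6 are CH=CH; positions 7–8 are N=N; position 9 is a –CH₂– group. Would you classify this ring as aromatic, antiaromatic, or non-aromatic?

The CH2 position has four σ bonds — the tetrahedral CH₂ carbon is sp³ and has no p orbital in the ring π system — so the cyclic conjugation is interrupted.
Hückel's rule only applies to fully conjugated rings, so this one is simply non-aromatic.

Non-aromatic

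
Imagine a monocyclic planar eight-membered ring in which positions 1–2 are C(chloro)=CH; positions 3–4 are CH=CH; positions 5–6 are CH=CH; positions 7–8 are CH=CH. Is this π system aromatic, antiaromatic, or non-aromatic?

Antiaromatic

All ring atoms are sp² and supply a p orbital to the ring (every atom in a ring double bond is sp² and brings one electron to the p orbital); the conjugation is uninterrupted.
Tallying contributions gives 4 × 2 = 8 from the 4 double-bond units.
With 8 = 4·2 π electrons, Hückel's rule classifies the planar ring as antiaromatic.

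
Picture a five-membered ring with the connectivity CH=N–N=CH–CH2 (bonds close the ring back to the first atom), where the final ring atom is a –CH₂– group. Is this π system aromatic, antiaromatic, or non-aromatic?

Non-aromatic

At the CH2 position, the tetrahedral CH₂ carbon is sp³ and has no p orbital in the ring π system; the ring's p-orbital overlap is broken there.
Without a continuous loop of overlapping p orbitals the Hückel electron count never comes into play.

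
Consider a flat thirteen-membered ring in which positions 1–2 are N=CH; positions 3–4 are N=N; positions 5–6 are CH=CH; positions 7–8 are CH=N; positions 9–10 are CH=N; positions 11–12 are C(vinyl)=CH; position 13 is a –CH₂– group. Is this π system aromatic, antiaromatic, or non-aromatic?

Non-aromatic

The CH2 carbon is saturated: the tetrahedral CH₂ carbon is sp³ and has no p orbital in the ring π system. Conjugation is not continuous around the ring.
Broken conjugation rules out both aromaticity and antiaromaticity.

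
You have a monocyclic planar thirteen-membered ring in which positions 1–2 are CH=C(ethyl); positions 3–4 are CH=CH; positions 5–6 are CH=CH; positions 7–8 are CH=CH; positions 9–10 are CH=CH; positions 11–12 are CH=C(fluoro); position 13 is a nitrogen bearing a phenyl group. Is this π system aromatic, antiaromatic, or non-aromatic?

The p orbitals form a continuous loop: each doubly-bonded ring atom is sp² with one p-orbital electron; the pyrrole-type nitrogen donates its lone pair from the p orbital. The ring is fully conjugated.
Adding the contributions, 6 × 2 = 12 from the double-bond units + 2 from the N(phenyl) atom = 14.
That gives a 4n+2 count (14, n = 3).

Aromatic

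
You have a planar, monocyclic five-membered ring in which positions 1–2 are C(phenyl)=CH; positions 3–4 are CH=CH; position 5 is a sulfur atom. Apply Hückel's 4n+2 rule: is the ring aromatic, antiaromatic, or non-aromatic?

Aromatic

All ring atoms are sp² and supply a p orbital to the ring (each doubly-bonded ring atom is sp² with one p-orbital electron; the sulfur donates one lone pair from its p orbital); the conjugation is uninterrupted.
π-electron count: 2 × 2 = 4 from the double-bond units + 2 from the S atom = 6.
Since 6 = 4·1 + 2, the ring meets the 4n+2 criterion.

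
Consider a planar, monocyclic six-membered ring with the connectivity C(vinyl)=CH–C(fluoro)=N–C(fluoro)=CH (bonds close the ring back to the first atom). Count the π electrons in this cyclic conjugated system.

6

Every ring atom contributes a p orbital perpendicular to the ring (each doubly-bonded ring atom is sp² with one p-orbital electron; the doubly-bonded nitrogens are pyridine-type — their lone pairs lie in the ring plane, leaving one electron in the p orbital), so the π system is cyclic and fully conjugated.
Counting π electrons: 3 × 2 = 6 from the 3 double-bond units.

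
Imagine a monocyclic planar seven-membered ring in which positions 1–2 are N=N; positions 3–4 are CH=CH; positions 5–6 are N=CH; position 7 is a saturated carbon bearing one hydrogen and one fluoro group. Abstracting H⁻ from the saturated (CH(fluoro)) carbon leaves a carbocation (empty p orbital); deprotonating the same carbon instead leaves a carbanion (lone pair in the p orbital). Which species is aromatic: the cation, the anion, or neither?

The cation

Both ions have a continuous loop of p orbitals — each ring atom is sp².
Cation: 3 × 2 + 0 = 6 π electrons → 4(1)+2, aromatic.
Anion: 3 × 2 + 2 = 8 π electrons → 4(2), antiaromatic.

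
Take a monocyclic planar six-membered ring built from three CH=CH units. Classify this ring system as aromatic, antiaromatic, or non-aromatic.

Aromatic

All ring atoms are sp² and supply a p orbital to the ring (the double-bond atoms are sp², each contributing one p electron); the conjugation is uninterrupted.
Counting π electrons: 3 × 2 = 6 from the 3 double-bond units.
With 6 π electrons (n = 1), the Hückel 4n+2 condition holds.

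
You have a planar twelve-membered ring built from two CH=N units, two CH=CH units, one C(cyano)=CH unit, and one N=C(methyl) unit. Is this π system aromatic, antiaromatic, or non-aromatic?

Antiaromatic

Every ring atom contributes a p orbital perpendicular to the ring (each doubly-bonded ring atom is sp² with one p-orbital electron; each sp² =N– keeps its lone pair in-plane and puts one electron into the π system), so the π system is cyclic and fully conjugated.
Tallying contributions gives 6 × 2 = 12 from the 6 double-bond units.
A 4n π count (12, n = 3) in a planar conjugated ring means antiaromatic.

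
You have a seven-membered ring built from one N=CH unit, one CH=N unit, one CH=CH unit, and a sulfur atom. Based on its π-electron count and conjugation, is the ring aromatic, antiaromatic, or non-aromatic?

Antiaromatic

Check conjugation: the double-bond atoms are sp², each contributing one p electron; each sp² =N– keeps its lone pair in-plane and puts one electron into the π system; the sulfur donates one lone pair from its p orbital — every position has a p orbital, so the cyclic π system is continuous.
Adding the contributions, 3 × 2 = 6 from the double-bond units + 2 from the S atom = 8.
A 4n π count (8, n = 2) in a planar conjugated ring means antiaromatic.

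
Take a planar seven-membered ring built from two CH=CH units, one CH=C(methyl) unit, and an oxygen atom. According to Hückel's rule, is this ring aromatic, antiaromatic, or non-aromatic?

Every ring atom contributes a p orbital perpendicular to the ring (every atom in a ring double bond is sp² and brings one electron to the p orbital; the oxygen donates one lone pair from its p orbital), so the π system is cyclic and fully conjugated.
Counting π electrons: 3 × 2 = 6 from the double-bond units + 2 from the O atom = 8.
A 4n π count (8, n = 2) in a planar conjugated ring means antiaromatic.

Antiaromatic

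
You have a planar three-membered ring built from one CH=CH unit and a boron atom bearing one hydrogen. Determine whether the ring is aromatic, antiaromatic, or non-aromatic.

The p orbitals form a continuous loop: every atom in a ring double bond is sp² and brings one electron to the p orbital; the boron has an empty p orbital. The ring is fully conjugated.
π-electron count: 1 × 2 = 2 from the double-bond unit + 0 from the BH atom = 2.
With 2 π electrons (n = 0), the Hückel 4n+2 condition holds.

Aromatic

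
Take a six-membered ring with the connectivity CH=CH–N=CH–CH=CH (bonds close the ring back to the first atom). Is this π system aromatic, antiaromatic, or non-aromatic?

Aromatic

Every ring atom contributes a p orbital perpendicular to the ring (every atom in a ring double bond is sp² and brings one electron to the p orbital; each =N– nitrogen is pyridine-type (lone pair in the sp² plane, one electron in the p orbital)), so the π system is cyclic and fully conjugated.
Counting π electrons: 3 × 2 = 6 from the 3 double-bond units.
With 6 π electrons (n = 1), the Hückel 4n+2 condition holds.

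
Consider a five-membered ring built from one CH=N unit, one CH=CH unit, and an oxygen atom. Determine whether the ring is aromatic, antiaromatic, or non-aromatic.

Aromatic

Every ring atom contributes a p orbital perpendicular to the ring (each doubly-bonded ring atom is sp² with one p-orbital electron; the doubly-bonded nitrogens are pyridine-type — their lone pairs lie in the ring plane, leaving one electron in the p orbital; the oxygen donates one lone pair from its p orbital), so the π system is cyclic and fully conjugated.
π-electron count: 2 × 2 = 4 from the double-bond units + 2 from the O atom = 6.
That gives a 4n+2 count (6, n = 1).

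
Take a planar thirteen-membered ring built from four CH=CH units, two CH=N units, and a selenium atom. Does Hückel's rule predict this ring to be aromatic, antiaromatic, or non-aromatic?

Aromatic

Check conjugation: each doubly-bonded ring atom is sp² with one p-orbital electron; the doubly-bonded nitrogens are pyridine-type — their lone pairs lie in the ring plane, leaving one electron in the p orbital; the selenium donates one lone pair from its p orbital — every position has a p orbital, so the cyclic π system is continuous.
Adding the contributions, 6 × 2 = 12 from the double-bond units + 2 from the Se atom = 14.
That gives a 4n+2 count (14, n = 3).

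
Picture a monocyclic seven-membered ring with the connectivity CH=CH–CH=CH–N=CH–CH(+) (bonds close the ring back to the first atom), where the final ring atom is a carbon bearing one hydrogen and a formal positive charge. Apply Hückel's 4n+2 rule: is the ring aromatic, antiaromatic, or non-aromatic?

Aromatic

The p orbitals form a continuous loop: every atom in a ring double bond is sp² and brings one electron to the p orbital; the doubly-bonded nitrogens are pyridine-type — their lone pairs lie in the ring plane, leaving one electron in the p orbital; the carbocation has an empty p orbital. The ring is fully conjugated.
Adding the contributions, 3 × 2 = 6 from the double-bond units + 0 from the CH(+) atom = 6.
Since 6 = 4·1 + 2, the ring meets the 4n+2 criterion.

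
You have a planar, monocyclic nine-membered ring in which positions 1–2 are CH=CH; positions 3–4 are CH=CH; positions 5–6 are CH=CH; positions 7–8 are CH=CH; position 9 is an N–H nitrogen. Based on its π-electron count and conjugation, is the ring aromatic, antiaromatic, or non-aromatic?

Aromatic

The p orbitals form a continuous loop: each doubly-bonded ring atom is sp² with one p-orbital electron; the pyrrole-type nitrogen donates its lone pair from the p orbital. The ring is fully conjugated.
Tallying contributions gives 4 × 2 = 8 from the double-bond units + 2 from the NH atom = 10.
10 = 4(2) + 2, which satisfies Hückel's 4n+2 rule.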